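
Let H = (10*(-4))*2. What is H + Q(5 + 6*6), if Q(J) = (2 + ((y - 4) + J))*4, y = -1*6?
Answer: 52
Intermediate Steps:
y = -6
H = -80 (H = -40*2 = -80)
Q(J) = -32 + 4*J (Q(J) = (2 + ((-6 - 4) + J))*4 = (2 + (-10 + J))*4 = (-8 + J)*4 = -32 + 4*J)
H + Q(5 + 6*6) = -80 + (-32 + 4*(5 + 6*6)) = -80 + (-32 + 4*(5 + 36)) = -80 + (-32 + 4*41) = -80 + (-32 + 164) = -80 + 132 = 52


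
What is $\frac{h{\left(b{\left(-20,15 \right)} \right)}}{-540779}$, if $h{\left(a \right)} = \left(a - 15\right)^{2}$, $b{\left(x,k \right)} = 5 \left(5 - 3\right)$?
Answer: $- \frac{25}{540779} \approx -4.623 \cdot 10^{-5}$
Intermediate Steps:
$b{\left(x,k \right)} = 10$ ($b{\left(x,k \right)} = 5 \cdot 2 = 10$)
$h{\left(a \right)} = \left(-15 + a\right)^{2}$
$\frac{h{\left(b{\left(-20,15 \right)} \right)}}{-540779} = \frac{\left(-15 + 10\right)^{2}}{-540779} = \left(-5\right)^{2} \left(- \frac{1}{540779}\right) = 25 \left(- \frac{1}{540779}\right) = - \frac{25}{540779}$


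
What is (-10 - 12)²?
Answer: 484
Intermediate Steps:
(-10 - 12)² = (-22)² = 484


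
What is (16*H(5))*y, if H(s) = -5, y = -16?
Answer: 1280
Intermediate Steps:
(16*H(5))*y = (16*(-5))*(-16) = -80*(-16) = 1280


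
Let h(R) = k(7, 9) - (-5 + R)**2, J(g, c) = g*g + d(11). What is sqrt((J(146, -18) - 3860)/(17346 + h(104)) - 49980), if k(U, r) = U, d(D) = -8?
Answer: I*sqrt(2783557401)/236 ≈ 223.56*I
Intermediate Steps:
J(g, c) = -8 + g**2 (J(g, c) = g*g - 8 = g**2 - 8 = -8 + g**2)
h(R) = 7 - (-5 + R)**2
sqrt((J(146, -18) - 3860)/(17346 + h(104)) - 49980) = sqrt(((-8 + 146**2) - 3860)/(17346 + (7 - (-5 + 104)**2)) - 49980) = sqrt(((-8 + 21316) - 3860)/(17346 + (7 - 1*99**2)) - 49980) = sqrt((21308 - 3860)/(17346 + (7 - 1*9801)) - 49980) = sqrt(17448/(17346 + (7 - 9801)) - 49980) = sqrt(17448/(17346 - 9794) - 49980) = sqrt(17448/7552 - 49980) = sqrt(17448*(1/7552) - 49980) = sqrt(2181/944 - 49980) = sqrt(-47178939/944) = I*sqrt(2783557401)/236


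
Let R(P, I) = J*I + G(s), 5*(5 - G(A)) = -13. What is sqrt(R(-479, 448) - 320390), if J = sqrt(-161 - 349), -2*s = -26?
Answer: 2*sqrt(-2002390 + 2800*I*sqrt(510))/5 ≈ 8.936 + 566.09*I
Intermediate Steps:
s = 13 (s = -1/2*(-26) = 13)
G(A) = 38/5 (G(A) = 5 - 1/5*(-13) = 5 + 13/5 = 38/5)
J = I*sqrt(510) (J = sqrt(-510) = I*sqrt(510) ≈ 22.583*I)
R(P, I) = 38/5 + I*I*sqrt(510) (R(P, I) = (I*sqrt(510))*I + 38/5 = I*I*sqrt(510) + 38/5 = 38/5 + I*I*sqrt(510))
sqrt(R(-479, 448) - 320390) = sqrt((38/5 + I*448*sqrt(510)) - 320390) = sqrt((38/5 + 448*I*sqrt(510)) - 320390) = sqrt(-1601912/5 + 448*I*sqrt(510))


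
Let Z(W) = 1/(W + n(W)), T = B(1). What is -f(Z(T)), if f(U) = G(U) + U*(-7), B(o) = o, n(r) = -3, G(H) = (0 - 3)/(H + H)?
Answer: -13/2 ≈ -6.5000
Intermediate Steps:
G(H) = -3/(2*H) (G(H) = -3*1/(2*H) = -3/(2*H))
T = 1
Z(W) = 1/(-3 + W) (Z(W) = 1/(W - 3) = 1/(-3 + W))
f(U) = -7*U - 3/(2*U) (f(U) = -3/(2*U) + U*(-7) = -3/(2*U) - 7*U = -7*U - 3/(2*U))
-f(Z(T)) = -(-7/(-3 + 1) - 3/(2*(1/(-3 + 1)))) = -(-7/(-2) - 3/(2*(1/(-2)))) = -(-7*(-½) - 3/(2*(-½))) = -(7/2 - 3/2*(-2)) = -(7/2 + 3) = -1*13/2 = -13/2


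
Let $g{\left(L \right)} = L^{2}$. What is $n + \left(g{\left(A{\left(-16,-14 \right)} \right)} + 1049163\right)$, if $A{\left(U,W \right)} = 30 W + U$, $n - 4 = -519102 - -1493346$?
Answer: $2213507$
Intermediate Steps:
$n = 974248$ ($n = 4 - -974244 = 4 + \left(-519102 + 1493346\right) = 4 + 974244 = 974248$)
$A{\left(U,W \right)} = U + 30 W$
$n + \left(g{\left(A{\left(-16,-14 \right)} \right)} + 1049163\right) = 974248 + \left(\left(-16 + 30 \left(-14\right)\right)^{2} + 1049163\right) = 974248 + \left(\left(-16 - 420\right)^{2} + 1049163\right) = 974248 + \left(\left(-436\right)^{2} + 1049163\right) = 974248 + \left(190096 + 1049163\right) = 974248 + 1239259 = 2213507$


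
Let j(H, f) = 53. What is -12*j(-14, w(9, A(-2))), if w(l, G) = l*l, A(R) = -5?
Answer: -636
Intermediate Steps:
w(l, G) = l**2
-12*j(-14, w(9, A(-2))) = -12*53 = -636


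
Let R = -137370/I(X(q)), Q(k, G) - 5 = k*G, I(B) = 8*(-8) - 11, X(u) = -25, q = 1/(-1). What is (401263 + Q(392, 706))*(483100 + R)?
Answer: 328793323432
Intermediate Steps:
q = -1
I(B) = -75 (I(B) = -64 - 11 = -75)
Q(k, G) = 5 + G*k (Q(k, G) = 5 + k*G = 5 + G*k)
R = 9158/5 (R = -137370/(-75) = -137370*(-1/75) = 9158/5 ≈ 1831.6)
(401263 + Q(392, 706))*(483100 + R) = (401263 + (5 + 706*392))*(483100 + 9158/5) = (401263 + (5 + 276752))*(2424658/5) = (401263 + 276757)*(2424658/5) = 678020*(2424658/5) = 328793323432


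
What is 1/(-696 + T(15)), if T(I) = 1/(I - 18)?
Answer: -3/2089 ≈ -0.0014361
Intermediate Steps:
T(I) = 1/(-18 + I)
1/(-696 + T(15)) = 1/(-696 + 1/(-18 + 15)) = 1/(-696 + 1/(-3)) = 1/(-696 - ⅓) = 1/(-2089/3) = -3/2089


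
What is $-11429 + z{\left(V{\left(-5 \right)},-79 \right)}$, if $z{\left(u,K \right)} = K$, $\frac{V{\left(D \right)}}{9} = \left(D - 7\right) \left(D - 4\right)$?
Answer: $-11508$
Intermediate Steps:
$V{\left(D \right)} = 9 \left(-7 + D\right) \left(-4 + D\right)$ ($V{\left(D \right)} = 9 \left(D - 7\right) \left(D - 4\right) = 9 \left(-7 + D\right) \left(-4 + D\right)$)
$-11429 + z{\left(V{\left(-5 \right)},-79 \right)} = -11429 - 79 = -11508$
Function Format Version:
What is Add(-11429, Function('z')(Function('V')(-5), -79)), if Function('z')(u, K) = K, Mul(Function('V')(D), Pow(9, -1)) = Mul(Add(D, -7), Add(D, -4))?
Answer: -11508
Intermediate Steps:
Function('V')(D) = Mul(9, Add(-7, D), Add(-4, D)) (Function('V')(D) = Mul(9, Mul(Add(D, -7), Add(D, -4))) = Mul(9, Mul(Add(-7, D), Add(-4, D))) = Mul(9, Add(-7, D), Add(-4, D)))
Add(-11429, Function('z')(Function('V')(-5), -79)) = Add(-11429, -79) = -11508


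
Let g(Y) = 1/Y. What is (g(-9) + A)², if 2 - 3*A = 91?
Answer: 71824/81 ≈ 886.72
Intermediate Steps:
A = -89/3 (A = ⅔ - ⅓*91 = ⅔ - 91/3 = -89/3 ≈ -29.667)
(g(-9) + A)² = (1/(-9) - 89/3)² = (-⅑ - 89/3)² = (-268/9)² = 71824/81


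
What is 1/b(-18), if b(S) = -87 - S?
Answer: -1/69 ≈ -0.014493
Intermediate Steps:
1/b(-18) = 1/(-87 - 1*(-18)) = 1/(-87 + 18) = 1/(-69) = -1/69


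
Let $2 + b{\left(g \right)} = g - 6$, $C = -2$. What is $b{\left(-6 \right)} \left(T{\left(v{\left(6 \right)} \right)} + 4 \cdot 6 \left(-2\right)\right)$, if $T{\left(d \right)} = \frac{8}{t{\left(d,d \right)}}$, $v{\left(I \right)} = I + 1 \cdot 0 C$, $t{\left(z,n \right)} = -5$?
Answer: $\frac{3472}{5} \approx 694.4$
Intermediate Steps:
$b{\left(g \right)} = -8 + g$ ($b{\left(g \right)} = -2 + \left(g - 6\right) = -2 + \left(-6 + g\right) = -8 + g$)
$v{\left(I \right)} = I$ ($v{\left(I \right)} = I + 1 \cdot 0 \left(-2\right) = I + 0 \left(-2\right) = I + 0 = I$)
$T{\left(d \right)} = - \frac{8}{5}$ ($T{\left(d \right)} = \frac{8}{-5} = 8 \left(- \frac{1}{5}\right) = - \frac{8}{5}$)
$b{\left(-6 \right)} \left(T{\left(v{\left(6 \right)} \right)} + 4 \cdot 6 \left(-2\right)\right) = \left(-8 - 6\right) \left(- \frac{8}{5} + 4 \cdot 6 \left(-2\right)\right) = - 14 \left(- \frac{8}{5} + 24 \left(-2\right)\right) = - 14 \left(- \frac{8}{5} - 48\right) = \left(-14\right) \left(- \frac{248}{5}\right) = \frac{3472}{5}$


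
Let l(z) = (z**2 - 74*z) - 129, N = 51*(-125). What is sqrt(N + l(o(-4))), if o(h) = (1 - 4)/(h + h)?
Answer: 3*I*sqrt(46447)/8 ≈ 80.818*I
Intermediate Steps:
o(h) = -3/(2*h) (o(h) = -3*1/(2*h) = -3/(2*h))
N = -6375
l(z) = -129 + z**2 - 74*z
sqrt(N + l(o(-4))) = sqrt(-6375 + (-129 + (-3/2/(-4))**2 - (-111)/(-4))) = sqrt(-6375 + (-129 + (-3/2*(-1/4))**2 - (-111)*(-1)/4)) = sqrt(-6375 + (-129 + (3/8)**2 - 74*3/8)) = sqrt(-6375 + (-129 + 9/64 - 111/4)) = sqrt(-6375 - 10023/64) = sqrt(-418023/64) = 3*I*sqrt(46447)/8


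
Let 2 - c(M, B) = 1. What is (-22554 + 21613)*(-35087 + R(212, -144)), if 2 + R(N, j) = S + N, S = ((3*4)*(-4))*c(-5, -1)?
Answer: 32864425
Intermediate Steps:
c(M, B) = 1 (c(M, B) = 2 - 1*1 = 2 - 1 = 1)
S = -48 (S = ((3*4)*(-4))*1 = (12*(-4))*1 = -48*1 = -48)
R(N, j) = -50 + N (R(N, j) = -2 + (-48 + N) = -50 + N)
(-22554 + 21613)*(-35087 + R(212, -144)) = (-22554 + 21613)*(-35087 + (-50 + 212)) = -941*(-35087 + 162) = -941*(-34925) = 32864425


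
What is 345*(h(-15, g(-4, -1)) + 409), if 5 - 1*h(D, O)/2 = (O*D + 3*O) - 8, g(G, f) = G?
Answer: 116955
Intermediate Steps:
h(D, O) = 26 - 6*O - 2*D*O (h(D, O) = 10 - 2*((O*D + 3*O) - 8) = 10 - 2*((D*O + 3*O) - 8) = 10 - 2*((3*O + D*O) - 8) = 10 - 2*(-8 + 3*O + D*O) = 10 + (16 - 6*O - 2*D*O) = 26 - 6*O - 2*D*O)
345*(h(-15, g(-4, -1)) + 409) = 345*((26 - 6*(-4) - 2*(-15)*(-4)) + 409) = 345*((26 + 24 - 120) + 409) = 345*(-70 + 409) = 345*339 = 116955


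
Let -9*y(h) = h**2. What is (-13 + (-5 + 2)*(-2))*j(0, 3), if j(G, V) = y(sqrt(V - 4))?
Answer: -7/9 ≈ -0.77778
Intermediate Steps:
y(h) = -h**2/9
j(G, V) = 4/9 - V/9 (j(G, V) = -(-4/9 + V/9) = -(-4 + V)/9 = 4/9 - V/9)
(-13 + (-5 + 2)*(-2))*j(0, 3) = (-13 + (-5 + 2)*(-2))*(4/9 - 1/9*3) = (-13 - 3*(-2))*(4/9 - 1/3) = (-13 + 6)*(1/9) = -7*1/9 = -7/9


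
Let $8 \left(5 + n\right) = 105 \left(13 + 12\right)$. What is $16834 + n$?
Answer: $\frac{137257}{8} \approx 17157.0$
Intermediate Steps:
$n = \frac{2585}{8}$ ($n = -5 + \frac{105 \left(13 + 12\right)}{8} = -5 + \frac{105 \cdot 25}{8} = -5 + \frac{1}{8} \cdot 2625 = -5 + \frac{2625}{8} = \frac{2585}{8} \approx 323.13$)
$16834 + n = 16834 + \frac{2585}{8} = \frac{137257}{8}$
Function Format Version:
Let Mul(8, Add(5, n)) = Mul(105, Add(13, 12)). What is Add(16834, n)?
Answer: Rational(137257, 8) ≈ 17157.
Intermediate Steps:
n = Rational(2585, 8) (n = Add(-5, Mul(Rational(1, 8), Mul(105, Add(13, 12)))) = Add(-5, Mul(Rational(1, 8), Mul(105, 25))) = Add(-5, Mul(Rational(1, 8), 2625)) = Add(-5, Rational(2625, 8)) = Rational(2585, 8) ≈ 323.13)
Add(16834, n) = Add(16834, Rational(2585, 8)) = Rational(137257, 8)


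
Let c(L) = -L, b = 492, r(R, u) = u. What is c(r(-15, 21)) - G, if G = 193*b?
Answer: -94977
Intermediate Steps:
G = 94956 (G = 193*492 = 94956)
c(r(-15, 21)) - G = -1*21 - 1*94956 = -21 - 94956 = -94977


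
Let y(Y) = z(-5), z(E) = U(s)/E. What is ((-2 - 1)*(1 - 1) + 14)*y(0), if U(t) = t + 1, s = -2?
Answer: 14/5 ≈ 2.8000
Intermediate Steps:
U(t) = 1 + t
z(E) = -1/E (z(E) = (1 - 2)/E = -1/E)
y(Y) = ⅕ (y(Y) = -1/(-5) = -1*(-⅕) = ⅕)
((-2 - 1)*(1 - 1) + 14)*y(0) = ((-2 - 1)*(1 - 1) + 14)*(⅕) = (-3*0 + 14)*(⅕) = (0 + 14)*(⅕) = 14*(⅕) = 14/5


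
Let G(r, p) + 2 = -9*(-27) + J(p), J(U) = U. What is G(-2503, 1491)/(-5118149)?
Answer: -1732/5118149 ≈ -0.00033840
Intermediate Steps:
G(r, p) = 241 + p (G(r, p) = -2 + (-9*(-27) + p) = -2 + (243 + p) = 241 + p)
G(-2503, 1491)/(-5118149) = (241 + 1491)/(-5118149) = 1732*(-1/5118149) = -1732/5118149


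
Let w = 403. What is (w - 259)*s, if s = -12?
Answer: -1728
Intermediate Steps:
(w - 259)*s = (403 - 259)*(-12) = 144*(-12) = -1728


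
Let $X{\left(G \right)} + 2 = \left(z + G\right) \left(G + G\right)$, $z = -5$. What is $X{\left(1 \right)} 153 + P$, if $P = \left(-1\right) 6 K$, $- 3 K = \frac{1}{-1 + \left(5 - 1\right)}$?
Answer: $- \frac{4588}{3} \approx -1529.3$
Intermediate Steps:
$X{\left(G \right)} = -2 + 2 G \left(-5 + G\right)$ ($X{\left(G \right)} = -2 + \left(-5 + G\right) \left(G + G\right) = -2 + \left(-5 + G\right) 2 G = -2 + 2 G \left(-5 + G\right)$)
$K = - \frac{1}{9}$ ($K = - \frac{1}{3 \left(-1 + \left(5 - 1\right)\right)} = - \frac{1}{3 \left(-1 + 4\right)} = - \frac{1}{3 \cdot 3} = \left(- \frac{1}{3}\right) \frac{1}{3} = - \frac{1}{9} \approx -0.11111$)
$P = \frac{2}{3}$ ($P = \left(-1\right) 6 \left(- \frac{1}{9}\right) = \left(-6\right) \left(- \frac{1}{9}\right) = \frac{2}{3} \approx 0.66667$)
$X{\left(1 \right)} 153 + P = \left(-2 - 10 + 2 \cdot 1^{2}\right) 153 + \frac{2}{3} = \left(-2 - 10 + 2 \cdot 1\right) 153 + \frac{2}{3} = \left(-2 - 10 + 2\right) 153 + \frac{2}{3} = \left(-10\right) 153 + \frac{2}{3} = -1530 + \frac{2}{3} = - \frac{4588}{3}$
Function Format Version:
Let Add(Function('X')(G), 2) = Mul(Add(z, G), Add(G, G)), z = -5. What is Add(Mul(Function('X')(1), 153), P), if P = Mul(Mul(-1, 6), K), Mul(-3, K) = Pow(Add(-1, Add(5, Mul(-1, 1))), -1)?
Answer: Rational(-4588, 3) ≈ -1529.3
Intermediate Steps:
Function('X')(G) = Add(-2, Mul(2, G, Add(-5, G))) (Function('X')(G) = Add(-2, Mul(Add(-5, G), Add(G, G))) = Add(-2, Mul(Add(-5, G), Mul(2, G))) = Add(-2, Mul(2, G, Add(-5, G))))
K = Rational(-1, 9) (K = Mul(Rational(-1, 3), Pow(Add(-1, Add(5, Mul(-1, 1))), -1)) = Mul(Rational(-1, 3), Pow(Add(-1, Add(5, -1)), -1)) = Mul(Rational(-1, 3), Pow(Add(-1, 4), -1)) = Mul(Rational(-1, 3), Pow(3, -1)) = Mul(Rational(-1, 3), Rational(1, 3)) = Rational(-1, 9) ≈ -0.11111)
P = Rational(2, 3) (P = Mul(Mul(-1, 6), Rational(-1, 9)) = Mul(-6, Rational(-1, 9)) = Rational(2, 3) ≈ 0.66667)
Add(Mul(Function('X')(1), 153), P) = Add(Mul(Add(-2, Mul(-10, 1), Mul(2, Pow(1, 2))), 153), Rational(2, 3)) = Add(Mul(Add(-2, -10, Mul(2, 1)), 153), Rational(2, 3)) = Add(Mul(Add(-2, -10, 2), 153), Rational(2, 3)) = Add(Mul(-10, 153), Rational(2, 3)) = Add(-1530, Rational(2, 3)) = Rational(-4588, 3)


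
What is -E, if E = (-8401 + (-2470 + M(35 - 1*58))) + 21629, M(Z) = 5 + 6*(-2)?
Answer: -10751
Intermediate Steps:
M(Z) = -7 (M(Z) = 5 - 12 = -7)
E = 10751 (E = (-8401 + (-2470 - 7)) + 21629 = (-8401 - 2477) + 21629 = -10878 + 21629 = 10751)
-E = -1*10751 = -10751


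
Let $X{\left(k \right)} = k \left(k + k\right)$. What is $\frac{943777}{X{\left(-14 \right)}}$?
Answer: $\frac{943777}{392} \approx 2407.6$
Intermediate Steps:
$X{\left(k \right)} = 2 k^{2}$ ($X{\left(k \right)} = k 2 k = 2 k^{2}$)
$\frac{943777}{X{\left(-14 \right)}} = \frac{943777}{2 \left(-14\right)^{2}} = \frac{943777}{2 \cdot 196} = \frac{943777}{392}$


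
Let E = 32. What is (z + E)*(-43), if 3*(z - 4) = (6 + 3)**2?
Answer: -2709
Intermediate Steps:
z = 31 (z = 4 + (6 + 3)**2/3 = 4 + (1/3)*9**2 = 4 + (1/3)*81 = 4 + 27 = 31)
(z + E)*(-43) = (31 + 32)*(-43) = 63*(-43) = -2709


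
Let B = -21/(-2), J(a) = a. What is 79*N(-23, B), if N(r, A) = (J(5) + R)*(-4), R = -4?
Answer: -316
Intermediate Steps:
B = 21/2 (B = -21*(-½) = 21/2 ≈ 10.500)
N(r, A) = -4 (N(r, A) = (5 - 4)*(-4) = 1*(-4) = -4)
79*N(-23, B) = 79*(-4) = -316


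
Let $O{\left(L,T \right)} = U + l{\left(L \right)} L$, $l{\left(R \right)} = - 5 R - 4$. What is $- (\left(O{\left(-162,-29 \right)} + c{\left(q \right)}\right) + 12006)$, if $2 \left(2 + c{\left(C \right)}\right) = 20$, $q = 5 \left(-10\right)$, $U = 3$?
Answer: $118555$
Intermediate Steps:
$q = -50$
$c{\left(C \right)} = 8$ ($c{\left(C \right)} = -2 + \frac{1}{2} \cdot 20 = -2 + 10 = 8$)
$l{\left(R \right)} = -4 - 5 R$
$O{\left(L,T \right)} = 3 + L \left(-4 - 5 L\right)$ ($O{\left(L,T \right)} = 3 + \left(-4 - 5 L\right) L = 3 + L \left(-4 - 5 L\right)$)
$- (\left(O{\left(-162,-29 \right)} + c{\left(q \right)}\right) + 12006) = - (\left(\left(3 - - 162 \left(4 + 5 \left(-162\right)\right)\right) + 8\right) + 12006) = - (\left(\left(3 - - 162 \left(4 - 810\right)\right) + 8\right) + 12006) = - (\left(\left(3 - \left(-162\right) \left(-806\right)\right) + 8\right) + 12006) = - (\left(\left(3 - 130572\right) + 8\right) + 12006) = - (\left(-130569 + 8\right) + 12006) = - (-130561 + 12006) = \left(-1\right) \left(-118555\right) = 118555$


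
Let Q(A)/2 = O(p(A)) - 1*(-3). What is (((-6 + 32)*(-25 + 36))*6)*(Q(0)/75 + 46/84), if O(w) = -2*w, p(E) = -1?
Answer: 40898/35 ≈ 1168.5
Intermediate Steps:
Q(A) = 10 (Q(A) = 2*(-2*(-1) - 1*(-3)) = 2*(2 + 3) = 2*5 = 10)
(((-6 + 32)*(-25 + 36))*6)*(Q(0)/75 + 46/84) = (((-6 + 32)*(-25 + 36))*6)*(10/75 + 46/84) = ((26*11)*6)*(10*(1/75) + 46*(1/84)) = (286*6)*(2/15 + 23/42) = 1716*(143/210) = 40898/35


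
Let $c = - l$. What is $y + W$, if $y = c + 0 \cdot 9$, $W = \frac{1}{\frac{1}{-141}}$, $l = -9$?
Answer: $-132$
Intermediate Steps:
$c = 9$ ($c = \left(-1\right) \left(-9\right) = 9$)
$W = -141$ ($W = \frac{1}{- \frac{1}{141}} = -141$)
$y = 9$ ($y = 9 + 0 \cdot 9 = 9 + 0 = 9$)
$y + W = 9 - 141 = -132$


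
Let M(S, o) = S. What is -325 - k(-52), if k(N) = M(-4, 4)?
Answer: -321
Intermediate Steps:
k(N) = -4
-325 - k(-52) = -325 - 1*(-4) = -325 + 4 = -321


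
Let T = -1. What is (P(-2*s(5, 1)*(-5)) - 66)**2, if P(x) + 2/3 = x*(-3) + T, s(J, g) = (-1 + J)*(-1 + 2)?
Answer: 316969/9 ≈ 35219.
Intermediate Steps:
s(J, g) = -1 + J (s(J, g) = (-1 + J)*1 = -1 + J)
P(x) = -5/3 - 3*x (P(x) = -2/3 + (x*(-3) - 1) = -2/3 + (-3*x - 1) = -2/3 + (-1 - 3*x) = -5/3 - 3*x)
(P(-2*s(5, 1)*(-5)) - 66)**2 = ((-5/3 - 3*(-2*(-1 + 5))*(-5)) - 66)**2 = ((-5/3 - 3*(-2*4)*(-5)) - 66)**2 = ((-5/3 - (-24)*(-5)) - 66)**2 = ((-5/3 - 3*40) - 66)**2 = ((-5/3 - 120) - 66)**2 = (-365/3 - 66)**2 = (-563/3)**2 = 316969/9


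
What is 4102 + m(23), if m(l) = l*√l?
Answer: 4102 + 23*√23 ≈ 4212.3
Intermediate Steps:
m(l) = l^(3/2)
4102 + m(23) = 4102 + 23^(3/2) = 4102 + 23*√23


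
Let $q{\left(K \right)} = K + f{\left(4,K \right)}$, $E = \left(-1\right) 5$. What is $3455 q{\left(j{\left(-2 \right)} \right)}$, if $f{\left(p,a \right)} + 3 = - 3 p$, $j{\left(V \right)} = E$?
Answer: $-69100$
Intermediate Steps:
$E = -5$
$j{\left(V \right)} = -5$
$f{\left(p,a \right)} = -3 - 3 p$
$q{\left(K \right)} = -15 + K$ ($q{\left(K \right)} = K - 15 = -15 + K$)
$3455 q{\left(j{\left(-2 \right)} \right)} = 3455 \left(-15 - 5\right) = 3455 \left(-20\right) = -69100$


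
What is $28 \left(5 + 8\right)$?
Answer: $364$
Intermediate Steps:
$28 \left(5 + 8\right) = 28 \cdot 13 = 364$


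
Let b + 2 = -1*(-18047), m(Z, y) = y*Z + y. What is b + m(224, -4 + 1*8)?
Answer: 18945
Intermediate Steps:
m(Z, y) = y + Z*y (m(Z, y) = Z*y + y = y + Z*y)
b = 18045 (b = -2 - 1*(-18047) = -2 + 18047 = 18045)
b + m(224, -4 + 1*8) = 18045 + (-4 + 1*8)*(1 + 224) = 18045 + (-4 + 8)*225 = 18045 + 4*225 = 18045 + 900 = 18945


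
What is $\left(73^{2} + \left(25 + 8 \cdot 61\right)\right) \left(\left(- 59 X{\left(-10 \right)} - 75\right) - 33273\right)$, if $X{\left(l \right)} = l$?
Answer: $-191372236$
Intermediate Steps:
$\left(73^{2} + \left(25 + 8 \cdot 61\right)\right) \left(\left(- 59 X{\left(-10 \right)} - 75\right) - 33273\right) = \left(73^{2} + \left(25 + 8 \cdot 61\right)\right) \left(\left(\left(-59\right) \left(-10\right) - 75\right) - 33273\right) = \left(5329 + \left(25 + 488\right)\right) \left(\left(590 - 75\right) - 33273\right) = \left(5329 + 513\right) \left(515 - 33273\right) = 5842 \left(-32758\right) = -191372236$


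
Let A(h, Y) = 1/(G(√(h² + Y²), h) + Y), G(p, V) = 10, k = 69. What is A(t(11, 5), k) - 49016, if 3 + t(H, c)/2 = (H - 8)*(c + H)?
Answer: -3872263/79 ≈ -49016.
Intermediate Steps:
t(H, c) = -6 + 2*(-8 + H)*(H + c) (t(H, c) = -6 + 2*((H - 8)*(c + H)) = -6 + 2*((-8 + H)*(H + c)) = -6 + 2*(-8 + H)*(H + c))
A(h, Y) = 1/(10 + Y)
A(t(11, 5), k) - 49016 = 1/(10 + 69) - 49016 = 1/79 - 49016 = -3872263/79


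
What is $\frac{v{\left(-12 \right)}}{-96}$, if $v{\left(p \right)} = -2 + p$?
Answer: $\frac{7}{48} \approx 0.14583$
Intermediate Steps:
$\frac{v{\left(-12 \right)}}{-96} = \frac{-2 - 12}{-96} = \left(- \frac{1}{96}\right) \left(-14\right) = \frac{7}{48}$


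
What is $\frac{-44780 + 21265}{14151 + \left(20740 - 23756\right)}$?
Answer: $- \frac{4703}{2227} \approx -2.1118$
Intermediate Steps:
$\frac{-44780 + 21265}{14151 + \left(20740 - 23756\right)} = - \frac{23515}{14151 - 3016} = - \frac{23515}{11135} = \left(-23515\right) \frac{1}{11135} = - \frac{4703}{2227}$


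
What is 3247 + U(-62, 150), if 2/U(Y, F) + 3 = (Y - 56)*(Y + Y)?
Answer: 47500365/14629 ≈ 3247.0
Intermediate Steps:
U(Y, F) = 2/(-3 + 2*Y*(-56 + Y)) (U(Y, F) = 2/(-3 + (Y - 56)*(Y + Y)) = 2/(-3 + (-56 + Y)*(2*Y)) = 2/(-3 + 2*Y*(-56 + Y)))
3247 + U(-62, 150) = 3247 + 2/(-3 - 112*(-62) + 2*(-62)**2) = 3247 + 2/(-3 + 6944 + 2*3844) = 3247 + 2/(-3 + 6944 + 7688) = 3247 + 2/14629 = 47500365/14629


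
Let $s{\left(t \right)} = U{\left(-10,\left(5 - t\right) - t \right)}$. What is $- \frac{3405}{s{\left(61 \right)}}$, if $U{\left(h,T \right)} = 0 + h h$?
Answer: $- \frac{681}{20} \approx -34.05$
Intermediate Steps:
$U{\left(h,T \right)} = h^{2}$ ($U{\left(h,T \right)} = 0 + h^{2} = h^{2}$)
$s{\left(t \right)} = 100$ ($s{\left(t \right)} = \left(-10\right)^{2} = 100$)
$- \frac{3405}{s{\left(61 \right)}} = - \frac{3405}{100} = \left(-3405\right) \frac{1}{100} = - \frac{681}{20}$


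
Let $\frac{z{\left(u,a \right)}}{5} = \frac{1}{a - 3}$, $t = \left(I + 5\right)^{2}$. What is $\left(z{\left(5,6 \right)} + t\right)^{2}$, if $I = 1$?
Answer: $\frac{12769}{9} \approx 1418.8$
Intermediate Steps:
$t = 36$ ($t = \left(1 + 5\right)^{2} = 6^{2} = 36$)
$z{\left(u,a \right)} = \frac{5}{-3 + a}$ ($z{\left(u,a \right)} = \frac{5}{a - 3} = \frac{5}{-3 + a}$)
$\left(z{\left(5,6 \right)} + t\right)^{2} = \left(\frac{5}{-3 + 6} + 36\right)^{2} = \left(\frac{5}{3} + 36\right)^{2} = \left(\frac{113}{3}\right)^{2} = \frac{12769}{9}$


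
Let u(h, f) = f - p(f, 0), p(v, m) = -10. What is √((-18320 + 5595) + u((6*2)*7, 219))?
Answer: 4*I*√781 ≈ 111.79*I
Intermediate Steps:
u(h, f) = 10 + f (u(h, f) = f - 1*(-10) = f + 10 = 10 + f)
√((-18320 + 5595) + u((6*2)*7, 219)) = √((-18320 + 5595) + (10 + 219)) = √(-12725 + 229) = √(-12496) = 4*I*√781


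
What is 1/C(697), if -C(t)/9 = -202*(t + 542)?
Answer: 1/2252502 ≈ 4.4395e-7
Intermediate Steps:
C(t) = 985356 + 1818*t (C(t) = -(-1818)*(t + 542) = -(-1818)*(542 + t) = -9*(-109484 - 202*t) = 985356 + 1818*t)
1/C(697) = 1/(985356 + 1818*697) = 1/(985356 + 1267146) = 1/2252502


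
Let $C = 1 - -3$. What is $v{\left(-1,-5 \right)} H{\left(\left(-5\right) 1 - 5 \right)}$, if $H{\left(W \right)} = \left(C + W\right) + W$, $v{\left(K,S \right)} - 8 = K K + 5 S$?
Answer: $256$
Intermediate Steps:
$v{\left(K,S \right)} = 8 + K^{2} + 5 S$ ($v{\left(K,S \right)} = 8 + \left(K K + 5 S\right) = 8 + \left(K^{2} + 5 S\right) = 8 + K^{2} + 5 S$)
$C = 4$ ($C = 1 + 3 = 4$)
$H{\left(W \right)} = 4 + 2 W$ ($H{\left(W \right)} = \left(4 + W\right) + W = 4 + 2 W$)
$v{\left(-1,-5 \right)} H{\left(\left(-5\right) 1 - 5 \right)} = \left(8 + \left(-1\right)^{2} + 5 \left(-5\right)\right) \left(4 + 2 \left(\left(-5\right) 1 - 5\right)\right) = \left(8 + 1 - 25\right) \left(4 + 2 \left(-5 - 5\right)\right) = - 16 \left(4 + 2 \left(-10\right)\right) = - 16 \left(4 - 20\right) = \left(-16\right) \left(-16\right) = 256$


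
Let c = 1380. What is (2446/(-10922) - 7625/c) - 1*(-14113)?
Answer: 21262956095/1507236 ≈ 14107.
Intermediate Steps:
(2446/(-10922) - 7625/c) - 1*(-14113) = (2446/(-10922) - 7625/1380) - 1*(-14113) = (2446*(-1/10922) - 7625*1/1380) + 14113 = (-1223/5461 - 1525/276) + 14113 = -8665573/1507236 + 14113 = 21262956095/1507236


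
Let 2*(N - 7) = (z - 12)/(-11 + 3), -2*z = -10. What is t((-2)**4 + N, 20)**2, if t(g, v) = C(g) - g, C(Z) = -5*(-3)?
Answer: 18225/256 ≈ 71.191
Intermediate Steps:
z = 5 (z = -1/2*(-10) = 5)
N = 119/16 (N = 7 + ((5 - 12)/(-11 + 3))/2 = 7 + (-7/(-8))/2 = 7 + (-7*(-1/8))/2 = 7 + (1/2)*(7/8) = 7 + 7/16 = 119/16 ≈ 7.4375)
C(Z) = 15
t(g, v) = 15 - g
t((-2)**4 + N, 20)**2 = (15 - ((-2)**4 + 119/16))**2 = (15 - (16 + 119/16))**2 = (15 - 1*375/16)**2 = (15 - 375/16)**2 = (-135/16)**2 = 18225/256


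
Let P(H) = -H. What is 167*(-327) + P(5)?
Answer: -54614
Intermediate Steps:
167*(-327) + P(5) = 167*(-327) - 1*5 = -54609 - 5 = -54614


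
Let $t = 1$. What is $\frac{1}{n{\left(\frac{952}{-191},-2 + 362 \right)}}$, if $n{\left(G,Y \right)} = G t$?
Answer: $- \frac{191}{952} \approx -0.20063$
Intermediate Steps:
$n{\left(G,Y \right)} = G$ ($n{\left(G,Y \right)} = G 1 = G$)
$\frac{1}{n{\left(\frac{952}{-191},-2 + 362 \right)}} = \frac{1}{952 \frac{1}{-191}} = \frac{1}{952 \left(- \frac{1}{191}\right)} = \frac{1}{- \frac{952}{191}} = - \frac{191}{952}$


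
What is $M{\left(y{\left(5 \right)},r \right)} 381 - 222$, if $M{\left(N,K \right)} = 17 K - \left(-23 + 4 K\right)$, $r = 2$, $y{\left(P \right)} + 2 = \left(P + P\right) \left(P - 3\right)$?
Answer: $18447$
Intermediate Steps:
$y{\left(P \right)} = -2 + 2 P \left(-3 + P\right)$ ($y{\left(P \right)} = -2 + \left(P + P\right) \left(P - 3\right) = -2 + 2 P \left(-3 + P\right)$)
$M{\left(N,K \right)} = 23 + 13 K$ ($M{\left(N,K \right)} = 17 K - \left(-23 + 4 K\right) = 23 + 13 K$)
$M{\left(y{\left(5 \right)},r \right)} 381 - 222 = \left(23 + 13 \cdot 2\right) 381 - 222 = \left(23 + 26\right) 381 - 222 = 49 \cdot 381 - 222 = 18669 - 222 = 18447$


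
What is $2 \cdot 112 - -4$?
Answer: $228$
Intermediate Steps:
$2 \cdot 112 - -4 = 224 + 4 = 228$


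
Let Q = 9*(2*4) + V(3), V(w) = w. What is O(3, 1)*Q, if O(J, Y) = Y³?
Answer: 75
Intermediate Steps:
Q = 75 (Q = 9*(2*4) + 3 = 9*8 + 3 = 72 + 3 = 75)
O(3, 1)*Q = 1³*75 = 1*75 = 75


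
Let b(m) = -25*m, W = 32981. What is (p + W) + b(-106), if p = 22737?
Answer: 58368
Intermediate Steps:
(p + W) + b(-106) = (22737 + 32981) - 25*(-106) = 55718 + 2650 = 58368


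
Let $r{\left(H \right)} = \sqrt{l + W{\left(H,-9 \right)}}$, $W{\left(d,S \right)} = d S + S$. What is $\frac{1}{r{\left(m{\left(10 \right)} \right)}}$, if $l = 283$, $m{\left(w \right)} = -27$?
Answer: $\frac{\sqrt{517}}{517} \approx 0.04398$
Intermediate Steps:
$W{\left(d,S \right)} = S + S d$ ($W{\left(d,S \right)} = S d + S = S + S d$)
$r{\left(H \right)} = \sqrt{274 - 9 H}$ ($r{\left(H \right)} = \sqrt{283 - 9 \left(1 + H\right)} = \sqrt{283 - \left(9 + 9 H\right)} = \sqrt{274 - 9 H}$)
$\frac{1}{r{\left(m{\left(10 \right)} \right)}} = \frac{1}{\sqrt{274 - -243}} = \frac{1}{\sqrt{274 + 243}} = \frac{1}{\sqrt{517}} = \frac{\sqrt{517}}{517}$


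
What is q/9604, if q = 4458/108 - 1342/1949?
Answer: 1423951/336927528 ≈ 0.0042263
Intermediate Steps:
q = 1423951/35082 (q = 4458*(1/108) - 1342*1/1949 = 743/18 - 1342/1949 = 1423951/35082 ≈ 40.589)
q/9604 = (1423951/35082)/9604 = (1423951/35082)*(1/9604) = 1423951/336927528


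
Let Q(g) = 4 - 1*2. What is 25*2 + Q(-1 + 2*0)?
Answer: 52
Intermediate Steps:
Q(g) = 2 (Q(g) = 4 - 2 = 2)
25*2 + Q(-1 + 2*0) = 25*2 + 2 = 50 + 2 = 52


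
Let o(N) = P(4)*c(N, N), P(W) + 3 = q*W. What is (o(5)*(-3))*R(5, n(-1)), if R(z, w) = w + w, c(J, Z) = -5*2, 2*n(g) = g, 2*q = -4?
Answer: 330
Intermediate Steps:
q = -2 (q = (1/2)*(-4) = -2)
n(g) = g/2
c(J, Z) = -10
P(W) = -3 - 2*W
R(z, w) = 2*w
o(N) = 110 (o(N) = (-3 - 2*4)*(-10) = (-3 - 8)*(-10) = -11*(-10) = 110)
(o(5)*(-3))*R(5, n(-1)) = (110*(-3))*(2*((1/2)*(-1))) = -660*(-1)/2 = -330*(-1) = 330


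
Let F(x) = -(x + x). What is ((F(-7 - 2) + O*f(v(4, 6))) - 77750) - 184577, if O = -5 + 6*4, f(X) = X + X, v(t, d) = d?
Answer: -262081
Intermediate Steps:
F(x) = -2*x
f(X) = 2*X
O = 19 (O = -5 + 24 = 19)
((F(-7 - 2) + O*f(v(4, 6))) - 77750) - 184577 = ((-2*(-7 - 2) + 19*(2*6)) - 77750) - 184577 = ((-2*(-9) + 19*12) - 77750) - 184577 = ((18 + 228) - 77750) - 184577 = (246 - 77750) - 184577 = -77504 - 184577 = -262081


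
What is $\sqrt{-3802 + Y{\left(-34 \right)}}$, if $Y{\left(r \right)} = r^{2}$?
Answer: $21 i \sqrt{6} \approx 51.439 i$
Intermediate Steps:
$\sqrt{-3802 + Y{\left(-34 \right)}} = \sqrt{-3802 + \left(-34\right)^{2}} = \sqrt{-3802 + 1156} = \sqrt{-2646} = 21 i \sqrt{6}$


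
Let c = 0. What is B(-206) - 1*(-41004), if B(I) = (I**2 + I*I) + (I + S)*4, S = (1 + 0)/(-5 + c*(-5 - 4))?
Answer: 625256/5 ≈ 1.2505e+5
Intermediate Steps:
S = -1/5 (S = (1 + 0)/(-5 + 0*(-5 - 4)) = 1/(-5 + 0*(-9)) = 1/(-5 + 0) = 1/(-5) = 1*(-1/5) = -1/5 ≈ -0.20000)
B(I) = -4/5 + 2*I**2 + 4*I (B(I) = (I**2 + I*I) + (I - 1/5)*4 = (I**2 + I**2) + (-1/5 + I)*4 = 2*I**2 + (-4/5 + 4*I) = -4/5 + 2*I**2 + 4*I)
B(-206) - 1*(-41004) = (-4/5 + 2*(-206)**2 + 4*(-206)) - 1*(-41004) = (-4/5 + 2*42436 - 824) + 41004 = (-4/5 + 84872 - 824) + 41004 = 420236/5 + 41004 = 625256/5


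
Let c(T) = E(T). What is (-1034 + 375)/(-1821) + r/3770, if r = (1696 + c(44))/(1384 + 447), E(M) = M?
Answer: 15697103/43345263 ≈ 0.36214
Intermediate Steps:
c(T) = T
r = 1740/1831 (r = (1696 + 44)/(1384 + 447) = 1740/1831 ≈ 0.95030)
(-1034 + 375)/(-1821) + r/3770 = (-1034 + 375)/(-1821) + (1740/1831)/3770 = -659*(-1/1821) + (1740/1831)*(1/3770) = 659/1821 + 6/23803 = 15697103/43345263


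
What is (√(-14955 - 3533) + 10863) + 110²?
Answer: 22963 + 2*I*√4622 ≈ 22963.0 + 135.97*I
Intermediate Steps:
(√(-14955 - 3533) + 10863) + 110² = (√(-18488) + 10863) + 12100 = (2*I*√4622 + 10863) + 12100 = (10863 + 2*I*√4622) + 12100 = 22963 + 2*I*√4622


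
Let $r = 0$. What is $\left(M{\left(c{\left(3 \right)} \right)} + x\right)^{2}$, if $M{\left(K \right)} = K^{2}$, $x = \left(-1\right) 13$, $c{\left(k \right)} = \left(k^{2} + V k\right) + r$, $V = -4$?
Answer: $16$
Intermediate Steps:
$c{\left(k \right)} = k^{2} - 4 k$ ($c{\left(k \right)} = \left(k^{2} - 4 k\right) + 0 = k^{2} - 4 k$)
$x = -13$
$\left(M{\left(c{\left(3 \right)} \right)} + x\right)^{2} = \left(\left(3 \left(-4 + 3\right)\right)^{2} - 13\right)^{2} = \left(\left(3 \left(-1\right)\right)^{2} - 13\right)^{2} = \left(\left(-3\right)^{2} - 13\right)^{2} = \left(9 - 13\right)^{2} = \left(-4\right)^{2} = 16$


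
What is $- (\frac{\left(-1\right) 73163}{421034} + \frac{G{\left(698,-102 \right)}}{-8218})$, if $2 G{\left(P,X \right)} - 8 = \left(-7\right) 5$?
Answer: $\frac{595569575}{3460057412} \approx 0.17213$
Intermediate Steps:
$G{\left(P,X \right)} = - \frac{27}{2}$ ($G{\left(P,X \right)} = 4 + \frac{\left(-7\right) 5}{2} = 4 + \frac{1}{2} \left(-35\right) = 4 - \frac{35}{2} = - \frac{27}{2}$)
$- (\frac{\left(-1\right) 73163}{421034} + \frac{G{\left(698,-102 \right)}}{-8218}) = - (\frac{\left(-1\right) 73163}{421034} - \frac{27}{2 \left(-8218\right)}) = - (\left(-73163\right) \frac{1}{421034} - - \frac{27}{16436}) = - (- \frac{73163}{421034} + \frac{27}{16436}) = \left(-1\right) \left(- \frac{595569575}{3460057412}\right) = \frac{595569575}{3460057412}$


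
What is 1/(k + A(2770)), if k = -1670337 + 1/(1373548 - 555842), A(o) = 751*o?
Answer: 817706/335204673699 ≈ 2.4394e-6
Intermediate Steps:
k = -1365844586921/817706 (k = -1670337 + 1/817706 = -1365844586921/817706 ≈ -1.6703e+6)
1/(k + A(2770)) = 1/(-1365844586921/817706 + 751*2770) = 1/(-1365844586921/817706 + 2080270) = 1/(335204673699/817706) = 817706/335204673699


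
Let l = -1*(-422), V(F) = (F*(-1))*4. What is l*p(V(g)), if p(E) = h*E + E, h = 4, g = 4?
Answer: -33760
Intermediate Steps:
V(F) = -4*F (V(F) = -F*4 = -4*F)
l = 422
p(E) = 5*E (p(E) = 4*E + E = 5*E)
l*p(V(g)) = 422*(5*(-4*4)) = 422*(5*(-16)) = 422*(-80) = -33760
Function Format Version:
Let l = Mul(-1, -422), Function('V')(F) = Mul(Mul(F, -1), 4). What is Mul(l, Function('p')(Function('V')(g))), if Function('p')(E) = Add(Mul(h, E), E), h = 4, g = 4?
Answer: -33760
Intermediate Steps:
Function('V')(F) = Mul(-4, F) (Function('V')(F) = Mul(Mul(-1, F), 4) = Mul(-4, F))
l = 422
Function('p')(E) = Mul(5, E) (Function('p')(E) = Add(Mul(4, E), E) = Mul(5, E))
Mul(l, Function('p')(Function('V')(g))) = Mul(422, Mul(5, Mul(-4, 4))) = Mul(422, Mul(5, -16)) = Mul(422, -80) = -33760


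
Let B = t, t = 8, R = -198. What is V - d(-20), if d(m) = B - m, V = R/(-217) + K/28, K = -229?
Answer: -4373/124 ≈ -35.266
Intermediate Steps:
B = 8
V = -901/124 (V = -198/(-217) - 229/28 = -198*(-1/217) - 229*1/28 = 198/217 - 229/28 = -901/124 ≈ -7.2661)
d(m) = 8 - m
V - d(-20) = -901/124 - (8 - 1*(-20)) = -901/124 - (8 + 20) = -901/124 - 1*28 = -901/124 - 28 = -4373/124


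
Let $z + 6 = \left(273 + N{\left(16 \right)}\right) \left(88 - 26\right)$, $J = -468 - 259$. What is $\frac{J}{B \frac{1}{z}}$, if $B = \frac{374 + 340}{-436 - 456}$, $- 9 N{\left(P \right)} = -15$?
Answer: $\frac{16559038940}{1071} \approx 1.5461 \cdot 10^{7}$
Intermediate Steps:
$N{\left(P \right)} = \frac{5}{3}$ ($N{\left(P \right)} = \left(- \frac{1}{9}\right) \left(-15\right) = \frac{5}{3}$)
$J = -727$
$z = \frac{51070}{3}$ ($z = -6 + \left(273 + \frac{5}{3}\right) \left(88 - 26\right) = -6 + \frac{824 \left(88 - 26\right)}{3} = -6 + \frac{824}{3} \cdot 62 = -6 + \frac{51088}{3} = \frac{51070}{3} \approx 17023.0$)
$B = - \frac{357}{446}$ ($B = \frac{714}{-892} = 714 \left(- \frac{1}{892}\right) = - \frac{357}{446} \approx -0.80045$)
$\frac{J}{B \frac{1}{z}} = - \frac{727}{\left(- \frac{357}{446}\right) \frac{1}{\frac{51070}{3}}} = - \frac{727}{\left(- \frac{357}{446}\right) \frac{3}{51070}} = - \frac{727}{- \frac{1071}{22777220}} = \left(-727\right) \left(- \frac{22777220}{1071}\right) = \frac{16559038940}{1071}$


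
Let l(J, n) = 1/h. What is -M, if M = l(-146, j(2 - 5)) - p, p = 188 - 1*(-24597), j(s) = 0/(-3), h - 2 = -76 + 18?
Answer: 1387961/56 ≈ 24785.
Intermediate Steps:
h = -56 (h = 2 + (-76 + 18) = 2 - 58 = -56)
j(s) = 0 (j(s) = 0*(-⅓) = 0)
l(J, n) = -1/56 (l(J, n) = 1/(-56) = -1/56)
p = 24785 (p = 188 + 24597 = 24785)
M = -1387961/56 (M = -1/56 - 1*24785 = -1/56 - 24785 = -1387961/56 ≈ -24785.)
-M = -1*(-1387961/56) = 1387961/56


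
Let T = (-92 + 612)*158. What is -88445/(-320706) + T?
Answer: 26349293405/320706 ≈ 82160.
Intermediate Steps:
T = 82160 (T = 520*158 = 82160)
-88445/(-320706) + T = -88445/(-320706) + 82160 = -88445*(-1/320706) + 82160 = 88445/320706 + 82160 = 26349293405/320706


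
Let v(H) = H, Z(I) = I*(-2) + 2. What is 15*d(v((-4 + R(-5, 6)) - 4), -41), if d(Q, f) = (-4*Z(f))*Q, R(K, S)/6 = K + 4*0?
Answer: 191520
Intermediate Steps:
R(K, S) = 6*K (R(K, S) = 6*(K + 4*0) = 6*(K + 0) = 6*K)
Z(I) = 2 - 2*I (Z(I) = -2*I + 2 = 2 - 2*I)
d(Q, f) = Q*(-8 + 8*f) (d(Q, f) = (-4*(2 - 2*f))*Q = (-8 + 8*f)*Q = Q*(-8 + 8*f))
15*d(v((-4 + R(-5, 6)) - 4), -41) = 15*(8*((-4 + 6*(-5)) - 4)*(-1 - 41)) = 15*(8*((-4 - 30) - 4)*(-42)) = 15*(8*(-34 - 4)*(-42)) = 15*(8*(-38)*(-42)) = 15*12768 = 191520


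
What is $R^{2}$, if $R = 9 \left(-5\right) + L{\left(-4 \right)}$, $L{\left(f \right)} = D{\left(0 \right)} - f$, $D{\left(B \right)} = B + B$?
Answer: $1681$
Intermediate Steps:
$D{\left(B \right)} = 2 B$
$L{\left(f \right)} = - f$ ($L{\left(f \right)} = 2 \cdot 0 - f = 0 - f = - f$)
$R = -41$ ($R = 9 \left(-5\right) - -4 = -45 + 4 = -41$)
$R^{2} = \left(-41\right)^{2} = 1681$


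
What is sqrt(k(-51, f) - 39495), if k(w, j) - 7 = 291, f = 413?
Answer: I*sqrt(39197) ≈ 197.98*I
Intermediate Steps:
k(w, j) = 298 (k(w, j) = 7 + 291 = 298)
sqrt(k(-51, f) - 39495) = sqrt(298 - 39495) = sqrt(-39197) = I*sqrt(39197)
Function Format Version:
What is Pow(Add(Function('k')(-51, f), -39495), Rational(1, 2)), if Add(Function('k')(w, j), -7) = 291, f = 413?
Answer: Mul(I, Pow(39197, Rational(1, 2))) ≈ Mul(197.98, I)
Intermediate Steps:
Function('k')(w, j) = 298 (Function('k')(w, j) = Add(7, 291) = 298)
Pow(Add(Function('k')(-51, f), -39495), Rational(1, 2)) = Pow(Add(298, -39495), Rational(1, 2)) = Pow(-39197, Rational(1, 2)) = Mul(I, Pow(39197, Rational(1, 2)))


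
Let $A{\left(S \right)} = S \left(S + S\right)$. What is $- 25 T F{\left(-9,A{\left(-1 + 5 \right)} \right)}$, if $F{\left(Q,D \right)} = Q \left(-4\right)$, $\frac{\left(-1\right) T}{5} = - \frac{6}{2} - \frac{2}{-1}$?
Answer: $-4500$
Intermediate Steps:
$T = 5$ ($T = - 5 \left(- \frac{6}{2} - \frac{2}{-1}\right) = - 5 \left(\left(-6\right) \frac{1}{2} - -2\right) = - 5 \left(-3 + 2\right) = \left(-5\right) \left(-1\right) = 5$)
$A{\left(S \right)} = 2 S^{2}$ ($A{\left(S \right)} = S 2 S = 2 S^{2}$)
$F{\left(Q,D \right)} = - 4 Q$
$- 25 T F{\left(-9,A{\left(-1 + 5 \right)} \right)} = \left(-25\right) 5 \left(\left(-4\right) \left(-9\right)\right) = \left(-125\right) 36 = -4500$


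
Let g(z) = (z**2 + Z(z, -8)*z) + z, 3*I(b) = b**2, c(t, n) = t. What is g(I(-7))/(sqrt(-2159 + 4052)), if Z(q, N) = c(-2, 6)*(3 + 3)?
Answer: 784*sqrt(1893)/17037 ≈ 2.0022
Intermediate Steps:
Z(q, N) = -12 (Z(q, N) = -2*(3 + 3) = -2*6 = -12)
I(b) = b**2/3
g(z) = z**2 - 11*z (g(z) = (z**2 - 12*z) + z = z**2 - 11*z)
g(I(-7))/(sqrt(-2159 + 4052)) = (((1/3)*(-7)**2)*(-11 + (1/3)*(-7)**2))/(sqrt(-2159 + 4052)) = (((1/3)*49)*(-11 + (1/3)*49))/(sqrt(1893)) = (49*(-11 + 49/3)/3)*(sqrt(1893)/1893) = ((49/3)*(16/3))*(sqrt(1893)/1893) = 784*(sqrt(1893)/1893)/9 = 784*sqrt(1893)/17037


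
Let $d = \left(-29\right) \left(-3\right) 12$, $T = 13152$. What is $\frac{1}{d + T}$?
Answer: $\frac{1}{14196} \approx 7.0442 \cdot 10^{-5}$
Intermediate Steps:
$d = 1044$ ($d = 87 \cdot 12 = 1044$)
$\frac{1}{d + T} = \frac{1}{1044 + 13152} = \frac{1}{14196}$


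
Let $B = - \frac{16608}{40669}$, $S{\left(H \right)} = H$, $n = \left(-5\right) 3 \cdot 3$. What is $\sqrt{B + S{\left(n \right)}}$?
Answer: $\frac{i \sqrt{75103970997}}{40669} \approx 6.7386 i$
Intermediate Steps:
$n = -45$ ($n = \left(-15\right) 3 = -45$)
$B = - \frac{16608}{40669}$ ($B = \left(-16608\right) \frac{1}{40669} = - \frac{16608}{40669} \approx -0.40837$)
$\sqrt{B + S{\left(n \right)}} = \sqrt{- \frac{16608}{40669} - 45} = \sqrt{- \frac{1846713}{40669}} = \frac{i \sqrt{75103970997}}{40669}$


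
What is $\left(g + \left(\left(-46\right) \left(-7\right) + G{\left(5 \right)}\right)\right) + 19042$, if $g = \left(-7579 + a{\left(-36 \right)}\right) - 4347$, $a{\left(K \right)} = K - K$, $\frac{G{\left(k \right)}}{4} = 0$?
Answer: $7438$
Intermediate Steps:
$G{\left(k \right)} = 0$ ($G{\left(k \right)} = 4 \cdot 0 = 0$)
$a{\left(K \right)} = 0$
$g = -11926$ ($g = \left(-7579 + 0\right) - 4347 = -7579 - 4347 = -11926$)
$\left(g + \left(\left(-46\right) \left(-7\right) + G{\left(5 \right)}\right)\right) + 19042 = \left(-11926 + \left(\left(-46\right) \left(-7\right) + 0\right)\right) + 19042 = \left(-11926 + \left(322 + 0\right)\right) + 19042 = \left(-11926 + 322\right) + 19042 = -11604 + 19042 = 7438$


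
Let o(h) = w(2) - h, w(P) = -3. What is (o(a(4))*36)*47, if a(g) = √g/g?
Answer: -5922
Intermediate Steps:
a(g) = g^(-½)
o(h) = -3 - h
(o(a(4))*36)*47 = ((-3 - 1/√4)*36)*47 = ((-3 - 1*½)*36)*47 = ((-3 - ½)*36)*47 = -7/2*36*47 = -126*47 = -5922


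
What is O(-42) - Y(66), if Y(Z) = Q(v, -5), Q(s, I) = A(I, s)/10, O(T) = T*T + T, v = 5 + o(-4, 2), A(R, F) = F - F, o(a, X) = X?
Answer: 1722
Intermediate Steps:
A(R, F) = 0
v = 7 (v = 5 + 2 = 7)
O(T) = T + T² (O(T) = T² + T = T + T²)
Q(s, I) = 0 (Q(s, I) = 0/10 = 0*(⅒) = 0)
Y(Z) = 0
O(-42) - Y(66) = -42*(1 - 42) - 1*0 = -42*(-41) + 0 = 1722 + 0 = 1722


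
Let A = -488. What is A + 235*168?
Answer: 38992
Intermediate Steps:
A + 235*168 = -488 + 235*168 = -488 + 39480 = 38992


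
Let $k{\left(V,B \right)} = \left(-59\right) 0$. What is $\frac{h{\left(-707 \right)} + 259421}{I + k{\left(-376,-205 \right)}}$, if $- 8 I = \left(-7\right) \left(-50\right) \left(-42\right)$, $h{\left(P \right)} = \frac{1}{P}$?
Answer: $\frac{122273764}{866075} \approx 141.18$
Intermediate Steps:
$k{\left(V,B \right)} = 0$
$I = \frac{3675}{2}$ ($I = - \frac{\left(-7\right) \left(-50\right) \left(-42\right)}{8} = - \frac{350 \left(-42\right)}{8} = \left(- \frac{1}{8}\right) \left(-14700\right) = \frac{3675}{2} \approx 1837.5$)
$\frac{h{\left(-707 \right)} + 259421}{I + k{\left(-376,-205 \right)}} = \frac{\frac{1}{-707} + 259421}{\frac{3675}{2} + 0} = \frac{- \frac{1}{707} + 259421}{\frac{3675}{2}} = \frac{183410646}{707} \cdot \frac{2}{3675} = \frac{122273764}{866075}$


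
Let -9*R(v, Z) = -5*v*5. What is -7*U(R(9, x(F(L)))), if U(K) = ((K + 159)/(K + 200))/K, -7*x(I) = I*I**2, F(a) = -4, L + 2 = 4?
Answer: -1288/5625 ≈ -0.22898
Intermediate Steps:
L = 2 (L = -2 + 4 = 2)
x(I) = -I**3/7 (x(I) = -I*I**2/7 = -I**3/7)
R(v, Z) = 25*v/9 (R(v, Z) = -(-5*v)*5/9 = -(-25)*v/9 = 25*v/9)
U(K) = (159 + K)/(K*(200 + K)) (U(K) = ((159 + K)/(200 + K))/K = (159 + K)/(K*(200 + K)))
-7*U(R(9, x(F(L)))) = -7*(159 + (25/9)*9)/(((25/9)*9)*(200 + (25/9)*9)) = -7*(159 + 25)/(25*(200 + 25)) = -7*184/(25*225) = -7*184/5625 = -1288/5625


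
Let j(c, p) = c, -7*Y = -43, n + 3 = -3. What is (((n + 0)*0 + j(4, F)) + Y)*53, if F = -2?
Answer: 3763/7 ≈ 537.57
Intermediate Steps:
n = -6 (n = -3 - 3 = -6)
Y = 43/7 (Y = -⅐*(-43) = 43/7 ≈ 6.1429)
(((n + 0)*0 + j(4, F)) + Y)*53 = (((-6 + 0)*0 + 4) + 43/7)*53 = ((-6*0 + 4) + 43/7)*53 = ((0 + 4) + 43/7)*53 = (4 + 43/7)*53 = (71/7)*53 = 3763/7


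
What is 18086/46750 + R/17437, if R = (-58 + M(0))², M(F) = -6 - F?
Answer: 253426791/407589875 ≈ 0.62177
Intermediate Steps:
R = 4096 (R = (-58 + (-6 - 1*0))² = (-58 + (-6 + 0))² = (-58 - 6)² = (-64)² = 4096)
18086/46750 + R/17437 = 18086/46750 + 4096/17437 = 18086*(1/46750) + 4096*(1/17437) = 9043/23375 + 4096/17437 = 253426791/407589875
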